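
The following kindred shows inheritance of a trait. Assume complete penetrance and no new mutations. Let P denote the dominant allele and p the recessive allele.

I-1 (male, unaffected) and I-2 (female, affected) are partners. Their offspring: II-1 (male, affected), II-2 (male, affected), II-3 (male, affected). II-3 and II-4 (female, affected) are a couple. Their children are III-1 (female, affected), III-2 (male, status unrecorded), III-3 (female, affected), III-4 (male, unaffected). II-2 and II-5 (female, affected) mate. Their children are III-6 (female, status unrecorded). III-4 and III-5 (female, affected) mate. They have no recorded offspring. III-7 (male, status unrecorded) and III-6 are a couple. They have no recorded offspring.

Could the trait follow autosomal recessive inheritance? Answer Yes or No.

No

Under autosomal recessive, III-4 (unaffected, male) cannot arise from II-3 (affected) × II-4 (affected).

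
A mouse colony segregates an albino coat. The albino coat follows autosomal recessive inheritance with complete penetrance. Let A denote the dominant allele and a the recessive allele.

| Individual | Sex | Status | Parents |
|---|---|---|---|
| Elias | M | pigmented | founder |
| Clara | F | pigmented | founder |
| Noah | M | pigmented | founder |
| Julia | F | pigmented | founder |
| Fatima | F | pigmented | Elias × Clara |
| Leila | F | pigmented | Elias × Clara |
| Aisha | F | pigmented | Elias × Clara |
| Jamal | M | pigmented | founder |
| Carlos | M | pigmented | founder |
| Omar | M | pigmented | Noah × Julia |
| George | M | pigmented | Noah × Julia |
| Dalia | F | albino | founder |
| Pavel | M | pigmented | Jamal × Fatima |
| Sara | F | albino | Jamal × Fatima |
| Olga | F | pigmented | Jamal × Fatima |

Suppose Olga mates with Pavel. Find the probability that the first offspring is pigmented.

Jamal is pigmented so carries A and passed a to Sara (aa), so Jamal is Aa.
Fatima is pigmented so carries A and passed a to Sara (aa), so Fatima is Aa.
Olga is a pigmented offspring of Jamal (Aa) × Fatima (Aa), whose cross gives 1/4 AA : 1/2 Aa : 1/4 aa; conditioning on being pigmented, Olga is AA with probability 1/3, Aa with probability 2/3.
Pavel is a pigmented offspring of Jamal (Aa) × Fatima (Aa), whose cross gives 1/4 AA : 1/2 Aa : 1/4 aa; conditioning on being pigmented, Pavel is AA with probability 1/3, Aa with probability 2/3.
Summing over parental genotype combinations, P(offspring is pigmented) = 1/9·1 + 2/9·1 + 2/9·1 + 4/9·3/4 = 8/9.

8/9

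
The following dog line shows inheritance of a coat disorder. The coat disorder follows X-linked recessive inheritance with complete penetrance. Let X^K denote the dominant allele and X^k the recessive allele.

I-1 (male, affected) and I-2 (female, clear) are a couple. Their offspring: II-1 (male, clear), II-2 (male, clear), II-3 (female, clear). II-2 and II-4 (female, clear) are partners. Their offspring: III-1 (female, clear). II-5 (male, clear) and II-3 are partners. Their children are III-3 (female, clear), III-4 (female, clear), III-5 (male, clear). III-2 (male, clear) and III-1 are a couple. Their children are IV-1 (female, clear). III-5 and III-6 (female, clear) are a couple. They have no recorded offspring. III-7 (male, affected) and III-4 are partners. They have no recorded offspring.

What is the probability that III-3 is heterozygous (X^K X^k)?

1/2

II-5 is clear, so II-5 is X^K Y.
II-3 is clear so carries K and received k from I-1 (X^k Y), so II-3 is X^K X^k.
Their cross gives offspring ratios 1/2 X^K X^K : 1/2 X^K X^k. Conditioning on III-3 being clear, P(X^K X^k) = 1/2 / 1 = 1/2.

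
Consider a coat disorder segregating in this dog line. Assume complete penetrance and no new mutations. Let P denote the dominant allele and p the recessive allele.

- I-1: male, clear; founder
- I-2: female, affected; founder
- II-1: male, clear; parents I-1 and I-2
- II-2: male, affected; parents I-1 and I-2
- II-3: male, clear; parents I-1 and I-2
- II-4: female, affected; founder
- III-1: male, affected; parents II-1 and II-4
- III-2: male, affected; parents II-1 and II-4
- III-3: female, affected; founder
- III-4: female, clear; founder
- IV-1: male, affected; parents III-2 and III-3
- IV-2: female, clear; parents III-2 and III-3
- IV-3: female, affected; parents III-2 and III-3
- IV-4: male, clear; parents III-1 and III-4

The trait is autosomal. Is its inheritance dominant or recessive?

dominant

III-2 and III-3 are both affected yet have a clear child IV-2. Under a recessive model two affected parents are homozygous and every child would be affected, so the trait cannot be recessive.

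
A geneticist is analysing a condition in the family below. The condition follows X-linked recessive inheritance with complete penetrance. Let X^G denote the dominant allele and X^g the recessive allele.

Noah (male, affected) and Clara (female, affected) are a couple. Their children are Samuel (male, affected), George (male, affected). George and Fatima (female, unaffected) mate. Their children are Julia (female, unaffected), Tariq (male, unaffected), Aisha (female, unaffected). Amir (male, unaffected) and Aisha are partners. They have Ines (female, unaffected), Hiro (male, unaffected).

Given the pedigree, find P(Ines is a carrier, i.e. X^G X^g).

Amir is unaffected, so Amir is X^G Y.
Aisha is unaffected so carries G and received g from George (X^g Y), so Aisha is X^G X^g.
Their cross gives offspring ratios 1/2 X^G X^G : 1/2 X^G X^g. Conditioning on Ines being unaffected, P(X^G X^g) = 1/2 / 1 = 1/2.

1/2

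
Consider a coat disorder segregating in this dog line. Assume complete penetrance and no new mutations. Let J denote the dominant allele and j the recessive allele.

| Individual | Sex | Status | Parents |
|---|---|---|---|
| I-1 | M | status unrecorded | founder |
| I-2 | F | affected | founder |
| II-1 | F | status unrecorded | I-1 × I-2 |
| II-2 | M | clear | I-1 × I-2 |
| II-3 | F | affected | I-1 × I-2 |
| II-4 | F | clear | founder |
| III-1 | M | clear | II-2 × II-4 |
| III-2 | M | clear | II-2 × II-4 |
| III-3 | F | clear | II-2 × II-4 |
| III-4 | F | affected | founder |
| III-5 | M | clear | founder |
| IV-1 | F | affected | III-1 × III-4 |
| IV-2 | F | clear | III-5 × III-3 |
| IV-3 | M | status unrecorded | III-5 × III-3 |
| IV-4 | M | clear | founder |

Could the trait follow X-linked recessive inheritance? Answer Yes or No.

No

Under X-linked recessive, II-2 (clear, male) cannot arise from I-1 (unrecorded) × I-2 (affected).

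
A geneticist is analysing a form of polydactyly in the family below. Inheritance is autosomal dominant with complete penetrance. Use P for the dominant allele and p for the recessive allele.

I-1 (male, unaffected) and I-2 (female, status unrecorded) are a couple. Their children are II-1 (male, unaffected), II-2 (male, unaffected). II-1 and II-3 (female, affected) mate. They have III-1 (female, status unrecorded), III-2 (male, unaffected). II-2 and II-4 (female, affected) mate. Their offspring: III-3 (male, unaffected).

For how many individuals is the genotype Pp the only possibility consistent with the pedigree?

Obligate heterozygotes: II-3 is affected so carries P and passed p to III-2 (pp), so II-3 is Pp; II-4 is affected so carries P and passed p to III-3 (pp), so II-4 is Pp.
Every other individual is either homozygous by phenotype or has at least one consistent homozygous assignment, so the count is 2.

2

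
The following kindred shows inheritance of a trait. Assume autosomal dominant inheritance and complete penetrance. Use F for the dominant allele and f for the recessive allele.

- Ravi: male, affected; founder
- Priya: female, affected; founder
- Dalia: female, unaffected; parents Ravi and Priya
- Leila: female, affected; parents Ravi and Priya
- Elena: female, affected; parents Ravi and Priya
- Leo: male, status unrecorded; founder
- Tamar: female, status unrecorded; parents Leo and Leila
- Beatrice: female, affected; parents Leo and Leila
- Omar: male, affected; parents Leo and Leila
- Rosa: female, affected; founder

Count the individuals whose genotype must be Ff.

2

Obligate heterozygotes: Ravi is affected so carries F and passed f to Dalia (ff), so Ravi is Ff; Priya is affected so carries F and passed f to Dalia (ff), so Priya is Ff.
Every other individual is either homozygous by phenotype or has at least one consistent homozygous assignment, so the count is 2.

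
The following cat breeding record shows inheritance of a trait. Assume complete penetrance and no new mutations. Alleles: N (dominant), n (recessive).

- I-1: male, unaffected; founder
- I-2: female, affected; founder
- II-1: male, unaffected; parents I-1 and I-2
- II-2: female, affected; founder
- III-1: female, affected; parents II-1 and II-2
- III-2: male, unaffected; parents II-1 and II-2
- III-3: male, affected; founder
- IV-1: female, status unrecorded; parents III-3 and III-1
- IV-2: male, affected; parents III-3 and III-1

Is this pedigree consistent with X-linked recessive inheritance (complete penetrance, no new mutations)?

Under X-linked recessive, II-1 (unaffected, male) cannot arise from I-1 (unaffected) × I-2 (affected).

No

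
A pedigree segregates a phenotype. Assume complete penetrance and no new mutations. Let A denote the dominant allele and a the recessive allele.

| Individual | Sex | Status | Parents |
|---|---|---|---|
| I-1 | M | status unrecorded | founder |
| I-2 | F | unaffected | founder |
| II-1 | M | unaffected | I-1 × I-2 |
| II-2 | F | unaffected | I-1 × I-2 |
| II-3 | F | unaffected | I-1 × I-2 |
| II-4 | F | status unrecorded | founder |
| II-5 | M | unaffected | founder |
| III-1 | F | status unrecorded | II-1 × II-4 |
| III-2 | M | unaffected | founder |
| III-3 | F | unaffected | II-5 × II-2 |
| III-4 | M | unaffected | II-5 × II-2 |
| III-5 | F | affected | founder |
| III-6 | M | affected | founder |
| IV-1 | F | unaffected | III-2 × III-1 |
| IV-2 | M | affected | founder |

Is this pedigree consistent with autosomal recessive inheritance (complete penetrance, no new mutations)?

A consistent assignment under autosomal recessive exists: I-1 AA, I-2 AA, II-1 AA, II-2 AA, II-3 AA, II-4 AA, II-5 AA, III-1 AA, III-2 AA, III-3 AA, III-4 AA, III-5 aa, III-6 aa, IV-1 AA, IV-2 aa.
In this assignment every recorded phenotype matches its genotype and every non-founder's genotype is obtainable from its parents' genotypes, so the pedigree is consistent.

Yes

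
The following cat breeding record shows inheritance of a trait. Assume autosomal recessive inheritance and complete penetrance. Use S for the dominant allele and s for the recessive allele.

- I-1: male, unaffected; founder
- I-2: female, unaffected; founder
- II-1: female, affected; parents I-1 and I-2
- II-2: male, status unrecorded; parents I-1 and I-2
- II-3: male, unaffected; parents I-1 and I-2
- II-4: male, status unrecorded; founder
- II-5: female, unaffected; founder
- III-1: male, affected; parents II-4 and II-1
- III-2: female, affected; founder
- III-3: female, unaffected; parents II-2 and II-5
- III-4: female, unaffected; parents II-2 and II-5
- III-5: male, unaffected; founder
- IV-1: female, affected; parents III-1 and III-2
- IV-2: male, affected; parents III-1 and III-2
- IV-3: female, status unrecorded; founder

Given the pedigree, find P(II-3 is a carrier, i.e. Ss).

I-1 is unaffected so carries S and passed s to II-1 (ss), so I-1 is Ss.
I-2 is unaffected so carries S and passed s to II-1 (ss), so I-2 is Ss.
Their cross gives offspring ratios 1/4 SS : 1/2 Ss : 1/4 ss. Conditioning on II-3 being unaffected, P(Ss) = 1/2 / 3/4 = 2/3.

2/3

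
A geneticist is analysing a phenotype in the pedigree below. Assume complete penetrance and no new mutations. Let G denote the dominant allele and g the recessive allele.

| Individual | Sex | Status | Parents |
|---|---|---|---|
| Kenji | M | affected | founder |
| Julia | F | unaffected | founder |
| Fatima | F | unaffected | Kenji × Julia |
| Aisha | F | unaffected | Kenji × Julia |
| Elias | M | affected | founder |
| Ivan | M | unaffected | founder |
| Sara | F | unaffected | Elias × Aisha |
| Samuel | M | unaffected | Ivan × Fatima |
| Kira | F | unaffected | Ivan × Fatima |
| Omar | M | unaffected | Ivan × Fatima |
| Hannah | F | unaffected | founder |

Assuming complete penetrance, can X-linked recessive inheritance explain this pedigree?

A consistent assignment under X-linked recessive exists: Kenji X^g Y, Julia X^G X^G, Fatima X^G X^g, Aisha X^G X^g, Elias X^g Y, Ivan X^G Y, Sara X^G X^g, Samuel X^G Y, Kira X^G X^G, Omar X^G Y, Hannah X^G X^G.
In this assignment every recorded phenotype matches its genotype and every non-founder's genotype is obtainable from its parents' genotypes, so the pedigree is consistent.

Yes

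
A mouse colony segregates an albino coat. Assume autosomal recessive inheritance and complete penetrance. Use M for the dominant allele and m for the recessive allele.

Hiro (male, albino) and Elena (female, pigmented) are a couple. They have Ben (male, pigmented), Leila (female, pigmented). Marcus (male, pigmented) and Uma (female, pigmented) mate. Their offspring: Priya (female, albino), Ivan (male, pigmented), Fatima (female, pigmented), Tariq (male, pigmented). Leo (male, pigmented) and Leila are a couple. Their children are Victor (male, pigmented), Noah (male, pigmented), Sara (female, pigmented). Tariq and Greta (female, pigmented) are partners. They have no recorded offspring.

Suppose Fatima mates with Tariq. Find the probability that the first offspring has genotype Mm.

Marcus is pigmented so carries M and passed m to Priya (mm), so Marcus is Mm.
Uma is pigmented so carries M and passed m to Priya (mm), so Uma is Mm.
Fatima is a pigmented offspring of Marcus (Mm) × Uma (Mm), whose cross gives 1/4 MM : 1/2 Mm : 1/4 mm; conditioning on being pigmented, Fatima is MM with probability 1/3, Mm with probability 2/3.
Tariq is a pigmented offspring of Marcus (Mm) × Uma (Mm), whose cross gives 1/4 MM : 1/2 Mm : 1/4 mm; conditioning on being pigmented, Tariq is MM with probability 1/3, Mm with probability 2/3.
Summing over parental genotype combinations, P(offspring has genotype Mm) = 2/9·1/2 + 2/9·1/2 + 4/9·1/2 = 4/9.

4/9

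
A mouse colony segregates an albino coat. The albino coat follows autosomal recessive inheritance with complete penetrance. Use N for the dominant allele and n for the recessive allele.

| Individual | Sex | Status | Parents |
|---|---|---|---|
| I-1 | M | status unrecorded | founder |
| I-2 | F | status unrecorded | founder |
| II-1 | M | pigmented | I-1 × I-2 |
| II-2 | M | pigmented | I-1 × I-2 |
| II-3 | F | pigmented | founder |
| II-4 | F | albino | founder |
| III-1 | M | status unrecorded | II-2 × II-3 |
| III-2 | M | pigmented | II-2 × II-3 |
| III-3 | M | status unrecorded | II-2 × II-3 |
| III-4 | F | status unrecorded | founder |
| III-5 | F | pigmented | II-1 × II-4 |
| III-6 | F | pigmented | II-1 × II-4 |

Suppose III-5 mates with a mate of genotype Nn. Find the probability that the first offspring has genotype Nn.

III-5 is pigmented so carries N and received n from II-4 (nn), so III-5 is Nn.
The cross gives 1/4 NN : 1/2 Nn : 1/4 nn, so P(offspring has genotype Nn) = 1/2.

1/2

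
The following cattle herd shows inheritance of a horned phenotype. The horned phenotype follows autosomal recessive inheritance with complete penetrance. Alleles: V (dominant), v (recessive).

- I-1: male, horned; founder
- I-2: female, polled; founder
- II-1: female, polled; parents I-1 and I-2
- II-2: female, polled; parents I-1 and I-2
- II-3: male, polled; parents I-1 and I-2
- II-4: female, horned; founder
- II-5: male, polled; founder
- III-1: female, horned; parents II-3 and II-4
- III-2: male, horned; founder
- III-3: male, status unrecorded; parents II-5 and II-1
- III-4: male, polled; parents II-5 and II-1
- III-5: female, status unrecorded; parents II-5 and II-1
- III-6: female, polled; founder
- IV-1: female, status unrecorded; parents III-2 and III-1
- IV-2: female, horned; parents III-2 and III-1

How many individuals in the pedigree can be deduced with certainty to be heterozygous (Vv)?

Obligate heterozygotes: II-1 is polled so carries V and received v from I-1 (vv), so II-1 is Vv; II-2 is polled so carries V and received v from I-1 (vv), so II-2 is Vv; II-3 is polled so carries V and received v from I-1 (vv), so II-3 is Vv.
Every other individual is either homozygous by phenotype or has at least one consistent homozygous assignment, so the count is 3.

3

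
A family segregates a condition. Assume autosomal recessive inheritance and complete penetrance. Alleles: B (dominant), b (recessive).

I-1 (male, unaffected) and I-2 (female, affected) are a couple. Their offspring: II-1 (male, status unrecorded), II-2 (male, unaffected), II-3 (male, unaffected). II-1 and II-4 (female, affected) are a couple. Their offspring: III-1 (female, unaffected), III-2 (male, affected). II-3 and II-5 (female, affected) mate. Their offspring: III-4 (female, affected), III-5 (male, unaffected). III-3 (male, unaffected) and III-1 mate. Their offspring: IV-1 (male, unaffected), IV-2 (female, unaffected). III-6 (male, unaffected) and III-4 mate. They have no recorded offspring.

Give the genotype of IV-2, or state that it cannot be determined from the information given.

cannot be determined

IV-2's phenotype allows BB or Bb, and no parent or child forces a single allele at both positions; consistent genotype assignments exist with IV-2 as BB or Bb.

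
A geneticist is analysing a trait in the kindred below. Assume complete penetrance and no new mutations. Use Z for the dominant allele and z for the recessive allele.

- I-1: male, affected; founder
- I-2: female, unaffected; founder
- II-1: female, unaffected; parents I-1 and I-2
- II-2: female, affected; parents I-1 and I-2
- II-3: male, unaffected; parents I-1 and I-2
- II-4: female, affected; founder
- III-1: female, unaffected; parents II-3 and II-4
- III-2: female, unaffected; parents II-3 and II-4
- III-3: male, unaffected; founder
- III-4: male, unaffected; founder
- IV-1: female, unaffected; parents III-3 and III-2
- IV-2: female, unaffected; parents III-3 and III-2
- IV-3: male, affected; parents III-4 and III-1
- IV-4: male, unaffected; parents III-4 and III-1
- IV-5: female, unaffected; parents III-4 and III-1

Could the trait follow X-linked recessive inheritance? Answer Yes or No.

Yes

A consistent assignment under X-linked recessive exists: I-1 X^z Y, I-2 X^Z X^z, II-1 X^Z X^z, II-2 X^z X^z, II-3 X^Z Y, II-4 X^z X^z, III-1 X^Z X^z, III-2 X^Z X^z, III-3 X^Z Y, III-4 X^Z Y, IV-1 X^Z X^Z, IV-2 X^Z X^Z, IV-3 X^z Y, IV-4 X^Z Y, IV-5 X^Z X^Z.
In this assignment every recorded phenotype matches its genotype and every non-founder's genotype is obtainable from its parents' genotypes, so the pedigree is consistent.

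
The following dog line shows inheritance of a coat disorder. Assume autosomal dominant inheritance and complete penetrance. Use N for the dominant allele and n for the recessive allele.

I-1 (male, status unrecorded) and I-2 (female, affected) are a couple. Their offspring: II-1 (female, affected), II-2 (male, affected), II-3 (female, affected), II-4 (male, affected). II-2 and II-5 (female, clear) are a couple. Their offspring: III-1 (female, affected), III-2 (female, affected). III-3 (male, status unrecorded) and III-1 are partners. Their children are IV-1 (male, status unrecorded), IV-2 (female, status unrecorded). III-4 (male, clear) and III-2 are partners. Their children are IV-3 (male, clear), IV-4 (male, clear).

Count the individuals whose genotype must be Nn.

2

Obligate heterozygotes: III-1 is affected so carries N and received n from II-5 (nn), so III-1 is Nn; III-2 is affected so carries N and received n from II-5 (nn), so III-2 is Nn.
Every other individual is either homozygous by phenotype or has at least one consistent homozygous assignment, so the count is 2.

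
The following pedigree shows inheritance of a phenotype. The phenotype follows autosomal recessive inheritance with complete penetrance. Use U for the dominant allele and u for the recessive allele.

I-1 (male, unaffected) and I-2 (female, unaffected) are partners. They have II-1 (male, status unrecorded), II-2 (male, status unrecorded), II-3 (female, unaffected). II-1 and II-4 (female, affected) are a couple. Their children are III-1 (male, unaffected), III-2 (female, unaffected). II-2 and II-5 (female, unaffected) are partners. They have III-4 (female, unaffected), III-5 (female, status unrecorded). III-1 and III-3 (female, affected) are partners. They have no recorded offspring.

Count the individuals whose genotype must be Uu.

Obligate heterozygotes: III-1 is unaffected so carries U and received u from II-4 (uu), so III-1 is Uu; III-2 is unaffected so carries U and received u from II-4 (uu), so III-2 is Uu.
Every other individual is either homozygous by phenotype or has at least one consistent homozygous assignment, so the count is 2.

2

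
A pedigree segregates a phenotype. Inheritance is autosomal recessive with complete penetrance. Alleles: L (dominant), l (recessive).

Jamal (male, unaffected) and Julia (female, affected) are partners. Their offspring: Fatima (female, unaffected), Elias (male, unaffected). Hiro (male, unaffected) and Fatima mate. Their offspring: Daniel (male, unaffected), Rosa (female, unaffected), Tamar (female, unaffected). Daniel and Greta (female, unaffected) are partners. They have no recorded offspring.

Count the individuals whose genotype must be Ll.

Obligate heterozygotes: Fatima is unaffected so carries L and received l from Julia (ll), so Fatima is Ll; Elias is unaffected so carries L and received l from Julia (ll), so Elias is Ll.
Every other individual is either homozygous by phenotype or has at least one consistent homozygous assignment, so the count is 2.

2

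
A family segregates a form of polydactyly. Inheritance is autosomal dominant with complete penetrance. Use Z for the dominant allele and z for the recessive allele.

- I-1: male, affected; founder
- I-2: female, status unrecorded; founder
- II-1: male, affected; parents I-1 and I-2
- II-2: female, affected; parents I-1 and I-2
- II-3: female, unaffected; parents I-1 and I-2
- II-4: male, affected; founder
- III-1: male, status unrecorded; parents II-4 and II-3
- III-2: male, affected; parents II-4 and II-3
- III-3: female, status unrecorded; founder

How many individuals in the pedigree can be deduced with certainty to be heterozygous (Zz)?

2

Obligate heterozygotes: I-1 is affected so carries Z and passed z to II-3 (zz), so I-1 is Zz; III-2 is affected so carries Z and received z from II-3 (zz), so III-2 is Zz.
Every other individual is either homozygous by phenotype or has at least one consistent homozygous assignment, so the count is 2.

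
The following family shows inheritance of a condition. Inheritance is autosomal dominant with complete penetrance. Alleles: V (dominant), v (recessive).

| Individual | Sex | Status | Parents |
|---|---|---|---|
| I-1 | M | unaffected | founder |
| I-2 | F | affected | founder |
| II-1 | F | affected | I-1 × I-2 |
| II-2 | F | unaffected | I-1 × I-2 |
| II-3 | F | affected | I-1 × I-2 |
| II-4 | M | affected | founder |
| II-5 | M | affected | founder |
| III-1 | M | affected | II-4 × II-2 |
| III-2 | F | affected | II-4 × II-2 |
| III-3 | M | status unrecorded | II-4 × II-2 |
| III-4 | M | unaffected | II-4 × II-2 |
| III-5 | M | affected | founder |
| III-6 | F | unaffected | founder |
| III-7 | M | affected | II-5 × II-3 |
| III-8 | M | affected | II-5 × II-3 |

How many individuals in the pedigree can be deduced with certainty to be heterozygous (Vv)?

Obligate heterozygotes: I-2 is affected so carries V and passed v to II-2 (vv), so I-2 is Vv; II-1 is affected so carries V and received v from I-1 (vv), so II-1 is Vv; II-3 is affected so carries V and received v from I-1 (vv), so II-3 is Vv; II-4 is affected so carries V and passed v to III-4 (vv), so II-4 is Vv; III-1 is affected so carries V and received v from II-2 (vv), so III-1 is Vv; III-2 is affected so carries V and received v from II-2 (vv), so III-2 is Vv.
Every other individual is either homozygous by phenotype or has at least one consistent homozygous assignment, so the count is 6.

6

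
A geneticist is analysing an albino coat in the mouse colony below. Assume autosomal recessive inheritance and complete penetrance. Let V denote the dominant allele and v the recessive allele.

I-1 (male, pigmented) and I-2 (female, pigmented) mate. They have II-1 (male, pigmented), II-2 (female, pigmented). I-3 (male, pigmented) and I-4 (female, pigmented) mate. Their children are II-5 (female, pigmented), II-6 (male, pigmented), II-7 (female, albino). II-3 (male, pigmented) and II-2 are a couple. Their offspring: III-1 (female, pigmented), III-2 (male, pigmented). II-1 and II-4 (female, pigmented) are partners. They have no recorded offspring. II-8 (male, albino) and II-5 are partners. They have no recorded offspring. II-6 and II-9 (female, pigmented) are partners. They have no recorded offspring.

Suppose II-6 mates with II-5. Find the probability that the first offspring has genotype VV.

I-3 is pigmented so carries V and passed v to II-7 (vv), so I-3 is Vv.
I-4 is pigmented so carries V and passed v to II-7 (vv), so I-4 is Vv.
II-6 is a pigmented offspring of I-3 (Vv) × I-4 (Vv), whose cross gives 1/4 VV : 1/2 Vv : 1/4 vv; conditioning on being pigmented, II-6 is VV with probability 1/3, Vv with probability 2/3.
II-5 is a pigmented offspring of I-3 (Vv) × I-4 (Vv), whose cross gives 1/4 VV : 1/2 Vv : 1/4 vv; conditioning on being pigmented, II-5 is VV with probability 1/3, Vv with probability 2/3.
Summing over parental genotype combinations, P(offspring has genotype VV) = 1/9·1 + 2/9·1/2 + 2/9·1/2 + 4/9·1/4 = 4/9.

4/9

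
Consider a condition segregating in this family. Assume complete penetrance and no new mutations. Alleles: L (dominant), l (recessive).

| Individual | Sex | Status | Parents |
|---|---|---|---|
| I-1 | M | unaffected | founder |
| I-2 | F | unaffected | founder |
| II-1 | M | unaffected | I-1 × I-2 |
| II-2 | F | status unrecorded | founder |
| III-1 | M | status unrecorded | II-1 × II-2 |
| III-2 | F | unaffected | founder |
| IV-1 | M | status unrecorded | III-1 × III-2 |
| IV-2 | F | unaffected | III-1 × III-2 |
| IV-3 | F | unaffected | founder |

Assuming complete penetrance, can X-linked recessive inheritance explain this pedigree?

A consistent assignment under X-linked recessive exists: I-1 X^L Y, I-2 X^L X^L, II-1 X^L Y, II-2 X^L X^L, III-1 X^L Y, III-2 X^L X^L, IV-1 X^L Y, IV-2 X^L X^L, IV-3 X^L X^L.
In this assignment every recorded phenotype matches its genotype and every non-founder's genotype is obtainable from its parents' genotypes, so the pedigree is consistent.

Yes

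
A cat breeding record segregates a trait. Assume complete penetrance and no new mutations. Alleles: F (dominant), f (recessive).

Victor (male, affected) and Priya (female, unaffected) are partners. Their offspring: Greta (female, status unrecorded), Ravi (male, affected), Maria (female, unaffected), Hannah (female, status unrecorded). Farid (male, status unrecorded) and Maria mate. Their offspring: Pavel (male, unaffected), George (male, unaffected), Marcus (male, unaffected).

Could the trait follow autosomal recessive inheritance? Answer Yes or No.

A consistent assignment under autosomal recessive exists: Victor ff, Priya Ff, Greta Ff, Ravi ff, Maria Ff, Hannah Ff, Farid FF, Pavel FF, George FF, Marcus FF.
In this assignment every recorded phenotype matches its genotype and every non-founder's genotype is obtainable from its parents' genotypes, so the pedigree is consistent.

Yes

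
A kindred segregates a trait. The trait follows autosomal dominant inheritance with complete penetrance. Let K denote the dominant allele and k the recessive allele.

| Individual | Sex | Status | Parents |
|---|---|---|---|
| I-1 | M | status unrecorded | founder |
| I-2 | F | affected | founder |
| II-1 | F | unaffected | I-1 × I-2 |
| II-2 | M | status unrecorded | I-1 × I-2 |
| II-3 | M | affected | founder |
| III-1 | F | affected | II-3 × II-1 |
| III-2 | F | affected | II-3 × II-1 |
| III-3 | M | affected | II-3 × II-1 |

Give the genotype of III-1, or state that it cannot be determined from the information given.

From phenotype alone, III-1 is KK or Kk.
III-1 is affected so carries K and received k from II-1 (kk), so III-1 is Kk.

Kk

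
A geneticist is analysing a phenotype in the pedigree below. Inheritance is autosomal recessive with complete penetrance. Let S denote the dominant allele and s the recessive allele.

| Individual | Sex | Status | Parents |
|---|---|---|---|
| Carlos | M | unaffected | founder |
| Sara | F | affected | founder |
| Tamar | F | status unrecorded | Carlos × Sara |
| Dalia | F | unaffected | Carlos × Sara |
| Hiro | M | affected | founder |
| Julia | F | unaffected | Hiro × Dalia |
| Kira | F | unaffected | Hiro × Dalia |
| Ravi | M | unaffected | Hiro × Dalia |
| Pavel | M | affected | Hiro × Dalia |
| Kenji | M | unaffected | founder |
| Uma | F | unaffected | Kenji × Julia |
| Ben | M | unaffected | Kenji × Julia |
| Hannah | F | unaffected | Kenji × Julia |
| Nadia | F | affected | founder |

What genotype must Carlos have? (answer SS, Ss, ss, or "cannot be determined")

Carlos's phenotype allows SS or Ss, and no parent or child forces a single allele at both positions; consistent genotype assignments exist with Carlos as SS or Ss.

cannot be determined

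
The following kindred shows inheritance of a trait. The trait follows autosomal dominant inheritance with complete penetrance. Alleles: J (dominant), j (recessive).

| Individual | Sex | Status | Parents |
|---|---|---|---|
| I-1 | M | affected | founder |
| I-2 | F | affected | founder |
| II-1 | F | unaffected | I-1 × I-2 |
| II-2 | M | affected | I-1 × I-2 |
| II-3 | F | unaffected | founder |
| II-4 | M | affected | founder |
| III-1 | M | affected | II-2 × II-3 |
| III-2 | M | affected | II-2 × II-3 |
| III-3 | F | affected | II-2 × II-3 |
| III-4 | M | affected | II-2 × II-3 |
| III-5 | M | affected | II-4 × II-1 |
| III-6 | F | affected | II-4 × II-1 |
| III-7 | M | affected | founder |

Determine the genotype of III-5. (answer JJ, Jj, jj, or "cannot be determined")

Jj

From phenotype alone, III-5 is JJ or Jj.
III-5 is affected so carries J and received j from II-1 (jj), so III-5 is Jj.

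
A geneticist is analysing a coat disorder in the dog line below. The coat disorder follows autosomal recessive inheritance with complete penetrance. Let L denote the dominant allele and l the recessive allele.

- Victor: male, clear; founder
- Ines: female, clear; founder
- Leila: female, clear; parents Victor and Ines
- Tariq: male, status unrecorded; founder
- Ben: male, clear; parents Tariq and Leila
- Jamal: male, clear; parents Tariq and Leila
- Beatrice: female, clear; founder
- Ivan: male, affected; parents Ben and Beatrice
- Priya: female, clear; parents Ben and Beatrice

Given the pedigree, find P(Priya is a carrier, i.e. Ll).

2/3

Ben is clear so carries L and passed l to Ivan (ll), so Ben is Ll.
Beatrice is clear so carries L and passed l to Ivan (ll), so Beatrice is Ll.
Their cross gives offspring ratios 1/4 LL : 1/2 Ll : 1/4 ll. Conditioning on Priya being clear, P(Ll) = 1/2 / 3/4 = 2/3.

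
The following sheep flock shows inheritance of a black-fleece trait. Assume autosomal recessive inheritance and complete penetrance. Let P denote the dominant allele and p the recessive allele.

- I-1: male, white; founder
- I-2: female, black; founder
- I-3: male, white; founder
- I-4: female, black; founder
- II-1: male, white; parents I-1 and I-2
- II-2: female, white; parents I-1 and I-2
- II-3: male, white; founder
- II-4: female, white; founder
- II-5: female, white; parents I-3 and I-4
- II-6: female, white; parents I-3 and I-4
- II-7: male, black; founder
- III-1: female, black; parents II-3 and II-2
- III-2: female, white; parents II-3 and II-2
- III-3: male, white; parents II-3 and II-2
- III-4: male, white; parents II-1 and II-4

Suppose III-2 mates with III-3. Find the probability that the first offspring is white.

8/9

II-3 is white so carries P and passed p to III-1 (pp), so II-3 is Pp.
II-2 is white so carries P and received p from I-2 (pp), so II-2 is Pp.
III-2 is a white offspring of II-3 (Pp) × II-2 (Pp), whose cross gives 1/4 PP : 1/2 Pp : 1/4 pp; conditioning on being white, III-2 is PP with probability 1/3, Pp with probability 2/3.
III-3 is a white offspring of II-3 (Pp) × II-2 (Pp), whose cross gives 1/4 PP : 1/2 Pp : 1/4 pp; conditioning on being white, III-3 is PP with probability 1/3, Pp with probability 2/3.
Summing over parental genotype combinations, P(offspring is white) = 1/9·1 + 2/9·1 + 2/9·1 + 4/9·3/4 = 8/9.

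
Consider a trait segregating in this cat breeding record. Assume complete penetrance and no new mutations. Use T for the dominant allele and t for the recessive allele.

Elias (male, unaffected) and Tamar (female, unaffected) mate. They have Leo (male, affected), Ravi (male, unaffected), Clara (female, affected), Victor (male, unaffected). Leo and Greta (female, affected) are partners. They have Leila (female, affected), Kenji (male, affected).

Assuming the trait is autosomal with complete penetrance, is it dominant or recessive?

recessive

Elias and Tamar are both unaffected yet have an affected child Leo. Under dominance, an affected child requires at least one affected parent, so the trait cannot be dominant.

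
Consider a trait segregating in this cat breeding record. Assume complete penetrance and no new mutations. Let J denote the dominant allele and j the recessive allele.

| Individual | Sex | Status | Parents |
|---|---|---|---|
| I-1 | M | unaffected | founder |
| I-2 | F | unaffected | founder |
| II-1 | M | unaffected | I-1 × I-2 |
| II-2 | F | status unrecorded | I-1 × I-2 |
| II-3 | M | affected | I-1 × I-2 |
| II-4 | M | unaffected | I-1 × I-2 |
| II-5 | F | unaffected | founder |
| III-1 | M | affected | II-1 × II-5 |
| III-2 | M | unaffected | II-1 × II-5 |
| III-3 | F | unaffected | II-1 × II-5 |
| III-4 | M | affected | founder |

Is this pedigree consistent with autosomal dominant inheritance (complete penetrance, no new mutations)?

No

Under autosomal dominant, II-3 (affected, male) cannot arise from I-1 (unaffected) × I-2 (unaffected).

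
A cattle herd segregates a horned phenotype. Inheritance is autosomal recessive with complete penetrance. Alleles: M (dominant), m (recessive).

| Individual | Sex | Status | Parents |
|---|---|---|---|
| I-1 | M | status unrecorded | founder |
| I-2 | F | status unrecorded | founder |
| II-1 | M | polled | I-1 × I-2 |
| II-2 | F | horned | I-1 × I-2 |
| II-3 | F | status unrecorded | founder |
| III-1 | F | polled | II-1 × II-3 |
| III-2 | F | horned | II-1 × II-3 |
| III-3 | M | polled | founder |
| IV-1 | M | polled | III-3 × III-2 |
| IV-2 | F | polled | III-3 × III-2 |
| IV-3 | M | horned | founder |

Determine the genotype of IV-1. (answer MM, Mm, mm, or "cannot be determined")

Mm

From phenotype alone, IV-1 is MM or Mm.
IV-1 is polled so carries M and received m from III-2 (mm), so IV-1 is Mm.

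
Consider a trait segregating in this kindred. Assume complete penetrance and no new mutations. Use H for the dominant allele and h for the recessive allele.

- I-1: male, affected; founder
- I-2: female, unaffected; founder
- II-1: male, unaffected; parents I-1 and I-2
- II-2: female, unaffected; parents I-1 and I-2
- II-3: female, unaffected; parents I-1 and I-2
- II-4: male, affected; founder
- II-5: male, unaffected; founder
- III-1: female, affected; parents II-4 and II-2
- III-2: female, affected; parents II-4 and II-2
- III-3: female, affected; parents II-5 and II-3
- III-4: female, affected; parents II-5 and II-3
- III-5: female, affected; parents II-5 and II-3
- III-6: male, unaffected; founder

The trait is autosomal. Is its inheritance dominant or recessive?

recessive

II-5 and II-3 are both unaffected yet have an affected child III-3. Under dominance, an affected child requires at least one affected parent, so the trait cannot be dominant.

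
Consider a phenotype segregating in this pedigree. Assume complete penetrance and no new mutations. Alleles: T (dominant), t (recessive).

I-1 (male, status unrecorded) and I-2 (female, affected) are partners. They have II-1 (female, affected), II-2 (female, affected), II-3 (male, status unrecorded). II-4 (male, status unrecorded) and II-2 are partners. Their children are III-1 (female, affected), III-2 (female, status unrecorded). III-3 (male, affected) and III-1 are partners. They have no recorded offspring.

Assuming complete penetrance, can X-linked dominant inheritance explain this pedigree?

Yes

A consistent assignment under X-linked dominant exists: I-1 X^T Y, I-2 X^T X^T, II-1 X^T X^T, II-2 X^T X^T, II-3 X^T Y, II-4 X^T Y, III-1 X^T X^T, III-2 X^T X^T, III-3 X^T Y.
In this assignment every recorded phenotype matches its genotype and every non-founder's genotype is obtainable from its parents' genotypes, so the pedigree is consistent.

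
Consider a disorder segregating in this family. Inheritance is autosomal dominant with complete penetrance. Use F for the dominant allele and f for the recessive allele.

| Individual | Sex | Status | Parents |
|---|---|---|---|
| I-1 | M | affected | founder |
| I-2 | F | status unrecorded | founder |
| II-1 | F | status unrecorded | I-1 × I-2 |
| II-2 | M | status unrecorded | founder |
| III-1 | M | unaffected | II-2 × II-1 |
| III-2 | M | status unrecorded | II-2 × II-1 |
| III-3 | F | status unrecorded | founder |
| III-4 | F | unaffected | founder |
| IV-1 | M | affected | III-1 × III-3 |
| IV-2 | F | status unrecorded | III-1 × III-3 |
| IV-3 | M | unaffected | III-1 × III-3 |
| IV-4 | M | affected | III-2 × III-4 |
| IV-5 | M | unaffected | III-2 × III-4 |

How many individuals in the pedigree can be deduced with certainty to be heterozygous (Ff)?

4

Obligate heterozygotes: III-2 passed F to IV-4 (Ff, whose f came from III-4) and passed f to IV-5 (ff), so III-2 is Ff; III-3 passed F to IV-1 (Ff, whose f came from III-1) and passed f to IV-3 (ff), so III-3 is Ff; IV-1 is affected so carries F and received f from III-1 (ff), so IV-1 is Ff; IV-4 is affected so carries F and received f from III-4 (ff), so IV-4 is Ff.
Every other individual is either homozygous by phenotype or has at least one consistent homozygous assignment, so the count is 4.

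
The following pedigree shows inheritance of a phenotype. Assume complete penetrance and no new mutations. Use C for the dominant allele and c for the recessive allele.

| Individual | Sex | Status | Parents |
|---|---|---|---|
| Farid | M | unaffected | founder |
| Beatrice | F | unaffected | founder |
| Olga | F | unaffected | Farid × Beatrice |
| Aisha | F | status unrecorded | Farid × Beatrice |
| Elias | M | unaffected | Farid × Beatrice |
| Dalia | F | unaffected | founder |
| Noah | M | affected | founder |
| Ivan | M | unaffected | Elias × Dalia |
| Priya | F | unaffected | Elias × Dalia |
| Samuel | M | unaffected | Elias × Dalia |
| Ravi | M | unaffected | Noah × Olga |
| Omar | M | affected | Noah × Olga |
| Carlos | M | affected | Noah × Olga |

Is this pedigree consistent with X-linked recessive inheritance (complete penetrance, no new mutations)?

A consistent assignment under X-linked recessive exists: Farid X^C Y, Beatrice X^C X^c, Olga X^C X^c, Aisha X^C X^C, Elias X^C Y, Dalia X^C X^C, Noah X^c Y, Ivan X^C Y, Priya X^C X^C, Samuel X^C Y, Ravi X^C Y, Omar X^c Y, Carlos X^c Y.
In this assignment every recorded phenotype matches its genotype and every non-founder's genotype is obtainable from its parents' genotypes, so the pedigree is consistent.

Yes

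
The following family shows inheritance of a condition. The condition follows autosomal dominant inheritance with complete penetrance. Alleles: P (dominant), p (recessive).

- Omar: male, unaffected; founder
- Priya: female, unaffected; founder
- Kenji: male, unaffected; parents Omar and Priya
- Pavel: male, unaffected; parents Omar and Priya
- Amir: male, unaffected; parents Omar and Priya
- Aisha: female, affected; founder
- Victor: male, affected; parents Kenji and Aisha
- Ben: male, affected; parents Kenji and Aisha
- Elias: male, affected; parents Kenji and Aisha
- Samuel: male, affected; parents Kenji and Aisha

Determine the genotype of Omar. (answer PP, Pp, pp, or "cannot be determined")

Omar is unaffected, so Omar is pp.

pp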